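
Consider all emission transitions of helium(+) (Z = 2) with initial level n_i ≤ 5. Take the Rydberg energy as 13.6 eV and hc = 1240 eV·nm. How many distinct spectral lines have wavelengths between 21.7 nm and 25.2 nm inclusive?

Enumerate all n_i → n_f pairs with 1 ≤ n_f < n_i ≤ 5 and compute λ = 1240 / [13.6·4·(1/n_f² − 1/n_i²)].
Lines falling in [21.7, 25.2] nm: 5→1 (23.74 nm), 4→1 (24.31 nm).

2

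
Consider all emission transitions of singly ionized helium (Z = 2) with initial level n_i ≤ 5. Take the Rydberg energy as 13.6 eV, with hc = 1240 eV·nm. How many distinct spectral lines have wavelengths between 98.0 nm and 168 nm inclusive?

3

Enumerate all n_i → n_f pairs with 1 ≤ n_f < n_i ≤ 5 and compute λ = 1240 / [13.6·4·(1/n_f² − 1/n_i²)].
Lines falling in [98.0, 168] nm: 5→2 (108.5 nm), 4→2 (121.6 nm), 3→2 (164.1 nm).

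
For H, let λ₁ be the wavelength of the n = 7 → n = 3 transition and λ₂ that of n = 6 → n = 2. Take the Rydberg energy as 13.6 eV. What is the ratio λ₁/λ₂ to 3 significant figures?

λ ∝ 1/ΔE ∝ 1/(1/n_f² − 1/n_i²), and the Z² and hc factors cancel in the ratio.
λ₁/λ₂ = (1/2² − 1/6²)/(1/3² − 1/7²) = 0.2222/0.09070 = 2.45.

2.45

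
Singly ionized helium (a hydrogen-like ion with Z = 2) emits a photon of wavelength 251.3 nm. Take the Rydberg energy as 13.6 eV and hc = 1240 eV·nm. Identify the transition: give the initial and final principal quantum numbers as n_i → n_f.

The photon energy is ΔE = hc/λ = 1240 / 251.3 = 4.934 eV.
With Z = 2, ΔE = 54.40 × (1/n_f² − 1/n_i²), so 1/n_f² − 1/n_i² = 0.09070.
Trying n_f = 3 gives 1/n_i² = 0.02041, i.e. n_i ≈ 7; this pair matches.

n_i = 7, n_f = 3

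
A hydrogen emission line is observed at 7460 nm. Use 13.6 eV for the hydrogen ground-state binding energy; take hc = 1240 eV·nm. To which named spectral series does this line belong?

ΔE = 1240/7460 = 0.1662 eV.
This matches 13.6 × (1/5² − 1/6²), so n_f = 5: the Pfund series.

Pfund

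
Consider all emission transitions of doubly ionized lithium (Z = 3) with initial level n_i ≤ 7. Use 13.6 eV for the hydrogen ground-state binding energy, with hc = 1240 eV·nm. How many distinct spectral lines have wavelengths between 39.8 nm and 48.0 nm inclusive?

2

Enumerate all n_i → n_f pairs with 1 ≤ n_f < n_i ≤ 7 and compute λ = 1240 / [13.6·9·(1/n_f² − 1/n_i²)].
Lines falling in [39.8, 48.0] nm: 7→2 (44.12 nm), 6→2 (45.59 nm).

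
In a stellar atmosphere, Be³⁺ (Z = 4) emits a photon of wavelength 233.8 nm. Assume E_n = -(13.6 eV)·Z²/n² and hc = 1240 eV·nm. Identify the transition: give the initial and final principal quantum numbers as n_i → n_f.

The photon energy is ΔE = hc/λ = 1240 / 233.8 = 5.304 eV.
With Z = 4, ΔE = 217.6 × (1/n_f² − 1/n_i²), so 1/n_f² − 1/n_i² = 0.02437.
Trying n_f = 5 gives 1/n_i² = 0.01563, i.e. n_i ≈ 8; this pair matches.

n_i = 8, n_f = 5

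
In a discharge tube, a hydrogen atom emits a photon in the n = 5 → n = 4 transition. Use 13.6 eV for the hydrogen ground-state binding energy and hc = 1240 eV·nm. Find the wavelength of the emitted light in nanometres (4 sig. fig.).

ΔE = 13.60 × (1/4² − 1/5²) = 13.60 × 0.02250 = 0.3060 eV.
λ = hc/ΔE = 1240 / 0.3060 = 4052 nm.

4052 nm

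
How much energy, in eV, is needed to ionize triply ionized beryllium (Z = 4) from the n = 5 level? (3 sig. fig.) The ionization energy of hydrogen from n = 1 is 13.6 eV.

E_n = −13.6 Z²/n² = −217.6/n² eV for Z = 4.
E_5 = −217.6/25 = −8.70 eV, so ionization (to E = 0) requires 8.70 eV.

8.70 eV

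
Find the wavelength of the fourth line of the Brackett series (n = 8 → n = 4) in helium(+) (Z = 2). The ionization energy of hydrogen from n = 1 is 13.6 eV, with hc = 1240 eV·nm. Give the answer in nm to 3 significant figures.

486 nm

The Brackett series terminates on n_f = 4; the fourth line has n_i = 4+4 = 8.
ΔE = 54.40 × (1/4² − 1/8²) = 2.550 eV.
λ = 1240 / 2.550 = 486 nm.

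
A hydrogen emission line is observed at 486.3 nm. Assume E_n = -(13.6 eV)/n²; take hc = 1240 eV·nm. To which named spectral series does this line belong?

Balmer

ΔE = 1240/486.3 = 2.550 eV.
This matches 13.6 × (1/2² − 1/4²), so n_f = 2: the Balmer series.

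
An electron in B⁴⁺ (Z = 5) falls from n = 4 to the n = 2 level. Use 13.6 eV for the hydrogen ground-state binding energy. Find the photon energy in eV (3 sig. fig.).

63.8 eV

The Bohr energies scale as Z², so for Z = 5: E_n = −340.0/n² eV.
E_4 = −340.0/16 = −21.25 eV and E_2 = −340.0/4 = −85.00 eV.
The photon energy is |E_4 − E_2| = 63.8 eV.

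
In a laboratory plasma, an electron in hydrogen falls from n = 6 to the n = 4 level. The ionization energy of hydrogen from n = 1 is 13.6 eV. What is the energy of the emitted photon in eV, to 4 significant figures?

0.4722 eV

E_6 = −13.60/36 = −0.3778 eV and E_4 = −13.60/16 = −0.8500 eV.
The photon energy is |E_6 − E_4| = 0.4722 eV.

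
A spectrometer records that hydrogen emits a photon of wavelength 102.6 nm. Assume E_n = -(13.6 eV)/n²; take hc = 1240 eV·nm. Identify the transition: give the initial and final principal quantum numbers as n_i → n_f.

n_i = 3, n_f = 1

The photon energy is ΔE = hc/λ = 1240 / 102.6 = 12.09 eV.
With Z = 1, ΔE = 13.60 × (1/n_f² − 1/n_i²), so 1/n_f² − 1/n_i² = 0.8887.
Trying n_f = 1 gives 1/n_i² = 0.1113, i.e. n_i ≈ 3; this pair matches.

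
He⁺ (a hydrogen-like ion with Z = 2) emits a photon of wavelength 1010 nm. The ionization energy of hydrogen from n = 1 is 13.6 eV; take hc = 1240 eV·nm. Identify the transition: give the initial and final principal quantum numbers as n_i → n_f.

n_i = 5, n_f = 4

The photon energy is ΔE = hc/λ = 1240 / 1010 = 1.228 eV.
With Z = 2, ΔE = 54.40 × (1/n_f² − 1/n_i²), so 1/n_f² − 1/n_i² = 0.02257.
Trying n_f = 4 gives 1/n_i² = 0.03993, i.e. n_i ≈ 5; this pair matches.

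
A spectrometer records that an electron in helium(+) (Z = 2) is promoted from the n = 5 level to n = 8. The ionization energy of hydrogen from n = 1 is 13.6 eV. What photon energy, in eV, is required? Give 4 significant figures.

The Bohr energies scale as Z², so for Z = 2: E_n = −54.40/n² eV.
E_8 = −54.40/64 = −0.8500 eV and E_5 = −54.40/25 = −2.176 eV.
The photon energy is |E_8 − E_5| = 1.326 eV.

1.326 eV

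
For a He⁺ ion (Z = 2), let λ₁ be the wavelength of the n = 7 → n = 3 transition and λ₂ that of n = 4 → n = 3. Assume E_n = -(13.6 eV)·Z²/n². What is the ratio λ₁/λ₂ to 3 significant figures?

λ ∝ 1/ΔE ∝ 1/(1/n_f² − 1/n_i²), and the Z² and hc factors cancel in the ratio.
λ₁/λ₂ = (1/3² − 1/4²)/(1/3² − 1/7²) = 0.04861/0.09070 = 0.536.

0.536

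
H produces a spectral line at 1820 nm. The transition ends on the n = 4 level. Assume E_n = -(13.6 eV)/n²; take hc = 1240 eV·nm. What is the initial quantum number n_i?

The photon energy is ΔE = hc/λ = 1240 / 1820 = 0.6813 eV.
With Z = 1, ΔE = 13.60 × (1/n_f² − 1/n_i²), so 1/n_f² − 1/n_i² = 0.05010.
With n_f = 4: 1/n_i² = 1/16 − 0.05010 = 0.01240, so n_i ≈ 8.98.

n_i = 9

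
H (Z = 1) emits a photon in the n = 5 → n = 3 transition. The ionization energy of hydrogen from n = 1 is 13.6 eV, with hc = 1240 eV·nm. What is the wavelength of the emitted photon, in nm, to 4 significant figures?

ΔE = 13.60 × (1/3² − 1/5²) = 13.60 × 0.07111 = 0.9671 eV.
λ = hc/ΔE = 1240 / 0.9671 = 1282 nm.

1282 nm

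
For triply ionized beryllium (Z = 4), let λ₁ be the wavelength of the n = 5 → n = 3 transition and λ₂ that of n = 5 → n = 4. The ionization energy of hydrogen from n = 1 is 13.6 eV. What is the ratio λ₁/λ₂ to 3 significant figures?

λ ∝ 1/ΔE ∝ 1/(1/n_f² − 1/n_i²), and the Z² and hc factors cancel in the ratio.
λ₁/λ₂ = (1/4² − 1/5²)/(1/3² − 1/5²) = 0.02250/0.07111 = 0.316.

0.316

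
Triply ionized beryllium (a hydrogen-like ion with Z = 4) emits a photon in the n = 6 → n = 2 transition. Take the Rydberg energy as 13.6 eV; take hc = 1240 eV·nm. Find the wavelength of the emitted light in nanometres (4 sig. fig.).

25.64 nm

For Z = 4 the level energies scale as Z², so the effective Rydberg energy is 13.6 × 16 = 217.6 eV.
ΔE = 217.6 × (1/2² − 1/6²) = 217.6 × 0.2222 = 48.36 eV.
λ = hc/ΔE = 1240 / 48.36 = 25.64 nm.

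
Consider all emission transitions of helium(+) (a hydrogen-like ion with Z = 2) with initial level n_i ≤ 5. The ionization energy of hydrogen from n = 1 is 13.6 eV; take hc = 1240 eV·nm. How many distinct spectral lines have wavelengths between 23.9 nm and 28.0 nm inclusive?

2

Enumerate all n_i → n_f pairs with 1 ≤ n_f < n_i ≤ 5 and compute λ = 1240 / [13.6·4·(1/n_f² − 1/n_i²)].
Lines falling in [23.9, 28.0] nm: 4→1 (24.31 nm), 3→1 (25.64 nm).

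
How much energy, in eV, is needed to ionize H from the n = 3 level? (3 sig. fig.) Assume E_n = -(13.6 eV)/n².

1.51 eV

E_3 = −13.60/9 = −1.51 eV, so ionization (to E = 0) requires 1.51 eV.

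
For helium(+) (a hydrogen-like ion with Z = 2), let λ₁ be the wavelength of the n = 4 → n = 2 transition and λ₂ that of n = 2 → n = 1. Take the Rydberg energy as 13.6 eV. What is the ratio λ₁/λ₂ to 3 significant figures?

λ ∝ 1/ΔE ∝ 1/(1/n_f² − 1/n_i²), and the Z² and hc factors cancel in the ratio.
λ₁/λ₂ = (1/1² − 1/2²)/(1/2² − 1/4²) = 0.7500/0.1875 = 4.00.

4.00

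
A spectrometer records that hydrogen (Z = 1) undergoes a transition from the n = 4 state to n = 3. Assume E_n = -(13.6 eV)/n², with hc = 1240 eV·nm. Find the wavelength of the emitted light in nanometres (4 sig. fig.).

1876 nm

ΔE = 13.60 × (1/3² − 1/4²) = 13.60 × 0.04861 = 0.6611 eV.
λ = hc/ΔE = 1240 / 0.6611 = 1876 nm.
This line belongs to the Paschen series.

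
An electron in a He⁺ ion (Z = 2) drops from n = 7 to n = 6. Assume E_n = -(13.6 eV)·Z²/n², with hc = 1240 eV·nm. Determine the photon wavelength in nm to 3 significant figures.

For Z = 2 the level energies scale as Z², so the effective Rydberg energy is 13.6 × 4 = 54.40 eV.
ΔE = 54.40 × (1/6² − 1/7²) = 54.40 × 0.007370 = 0.4009 eV.
λ = hc/ΔE = 1240 / 0.4009 = 3090 nm.

3090 nm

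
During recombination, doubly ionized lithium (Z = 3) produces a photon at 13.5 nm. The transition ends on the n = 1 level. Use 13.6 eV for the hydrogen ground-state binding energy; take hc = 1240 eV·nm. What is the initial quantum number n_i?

n_i = 2

The photon energy is ΔE = hc/λ = 1240 / 13.5 = 91.85 eV.
With Z = 3, ΔE = 122.4 × (1/n_f² − 1/n_i²), so 1/n_f² − 1/n_i² = 0.7504.
With n_f = 1: 1/n_i² = 1/1 − 0.7504 = 0.2496, so n_i ≈ 2.00.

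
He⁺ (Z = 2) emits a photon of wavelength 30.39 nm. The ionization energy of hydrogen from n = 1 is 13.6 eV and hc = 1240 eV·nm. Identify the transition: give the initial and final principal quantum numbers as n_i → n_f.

n_i = 2, n_f = 1

The photon energy is ΔE = hc/λ = 1240 / 30.39 = 40.80 eV.
With Z = 2, ΔE = 54.40 × (1/n_f² − 1/n_i²), so 1/n_f² − 1/n_i² = 0.7501.
Trying n_f = 1 gives 1/n_i² = 0.2499, i.e. n_i ≈ 2; this pair matches.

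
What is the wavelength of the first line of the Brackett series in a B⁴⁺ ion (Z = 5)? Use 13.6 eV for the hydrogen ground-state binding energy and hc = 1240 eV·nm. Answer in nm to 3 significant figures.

162 nm

The Brackett series terminates on n_f = 4; the first line has n_i = 4+1 = 5.
ΔE = 340.0 × (1/4² − 1/5²) = 7.650 eV.
λ = 1240 / 7.650 = 162 nm.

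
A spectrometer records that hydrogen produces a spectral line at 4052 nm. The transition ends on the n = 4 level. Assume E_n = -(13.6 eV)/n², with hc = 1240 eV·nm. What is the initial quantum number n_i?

n_i = 5

The photon energy is ΔE = hc/λ = 1240 / 4052 = 0.3060 eV.
With Z = 1, ΔE = 13.60 × (1/n_f² − 1/n_i²), so 1/n_f² − 1/n_i² = 0.02250.
With n_f = 4: 1/n_i² = 1/16 − 0.02250 = 0.04000, so n_i ≈ 5.00.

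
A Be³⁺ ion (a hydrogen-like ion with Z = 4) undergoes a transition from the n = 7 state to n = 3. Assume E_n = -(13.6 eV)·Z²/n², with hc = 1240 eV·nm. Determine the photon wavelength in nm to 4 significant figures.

62.83 nm

For Z = 4 the level energies scale as Z², so the effective Rydberg energy is 13.6 × 16 = 217.6 eV.
ΔE = 217.6 × (1/3² − 1/7²) = 217.6 × 0.09070 = 19.74 eV.
λ = hc/ΔE = 1240 / 19.74 = 62.83 nm.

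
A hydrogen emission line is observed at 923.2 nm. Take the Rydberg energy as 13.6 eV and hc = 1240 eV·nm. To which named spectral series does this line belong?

Paschen

ΔE = 1240/923.2 = 1.343 eV.
This matches 13.6 × (1/3² − 1/9²), so n_f = 3: the Paschen series.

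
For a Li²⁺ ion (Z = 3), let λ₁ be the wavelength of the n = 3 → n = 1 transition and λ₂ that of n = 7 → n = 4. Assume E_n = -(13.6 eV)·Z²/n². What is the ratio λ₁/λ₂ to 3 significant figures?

λ ∝ 1/ΔE ∝ 1/(1/n_f² − 1/n_i²), and the Z² and hc factors cancel in the ratio.
λ₁/λ₂ = (1/4² − 1/7²)/(1/1² − 1/3²) = 0.04209/0.8889 = 0.0474.

0.0474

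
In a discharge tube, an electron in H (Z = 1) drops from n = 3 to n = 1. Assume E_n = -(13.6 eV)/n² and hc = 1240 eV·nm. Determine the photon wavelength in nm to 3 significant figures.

ΔE = 13.60 × (1/1² − 1/3²) = 13.60 × 0.8889 = 12.09 eV.
λ = hc/ΔE = 1240 / 12.09 = 103 nm.

103 nm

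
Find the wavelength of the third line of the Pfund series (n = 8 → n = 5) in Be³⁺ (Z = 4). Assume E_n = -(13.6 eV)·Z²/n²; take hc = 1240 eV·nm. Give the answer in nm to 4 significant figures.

The Pfund series terminates on n_f = 5; the third line has n_i = 5+3 = 8.
ΔE = 217.6 × (1/5² − 1/8²) = 5.304 eV.
λ = 1240 / 5.304 = 233.8 nm.

233.8 nm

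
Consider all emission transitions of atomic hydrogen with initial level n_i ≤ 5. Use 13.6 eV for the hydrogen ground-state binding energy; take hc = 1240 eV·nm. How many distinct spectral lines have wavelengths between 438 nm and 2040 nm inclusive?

Enumerate all n_i → n_f pairs with 1 ≤ n_f < n_i ≤ 5 and compute λ = 1240 / [13.6·1·(1/n_f² − 1/n_i²)].
Lines falling in [438, 2040] nm: 4→2 (486.3 nm), 3→2 (656.5 nm), 5→3 (1282 nm), 4→3 (1876 nm).

4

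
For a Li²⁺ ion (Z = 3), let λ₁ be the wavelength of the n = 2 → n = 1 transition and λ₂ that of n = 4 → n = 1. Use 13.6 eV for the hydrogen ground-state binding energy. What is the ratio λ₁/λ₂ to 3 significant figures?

λ ∝ 1/ΔE ∝ 1/(1/n_f² − 1/n_i²), and the Z² and hc factors cancel in the ratio.
λ₁/λ₂ = (1/1² − 1/4²)/(1/1² − 1/2²) = 0.9375/0.7500 = 1.25.

1.25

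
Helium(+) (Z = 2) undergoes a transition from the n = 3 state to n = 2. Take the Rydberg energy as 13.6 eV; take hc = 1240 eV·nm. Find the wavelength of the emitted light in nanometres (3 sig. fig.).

164 nm

For Z = 2 the level energies scale as Z², so the effective Rydberg energy is 13.6 × 4 = 54.40 eV.
ΔE = 54.40 × (1/2² − 1/3²) = 54.40 × 0.1389 = 7.556 eV.
λ = hc/ΔE = 1240 / 7.556 = 164 nm.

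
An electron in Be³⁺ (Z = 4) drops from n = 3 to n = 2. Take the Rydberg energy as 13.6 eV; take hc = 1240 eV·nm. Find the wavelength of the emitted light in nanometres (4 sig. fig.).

For Z = 4 the level energies scale as Z², so the effective Rydberg energy is 13.6 × 16 = 217.6 eV.
ΔE = 217.6 × (1/2² − 1/3²) = 217.6 × 0.1389 = 30.22 eV.
λ = hc/ΔE = 1240 / 30.22 = 41.03 nm.

41.03 nm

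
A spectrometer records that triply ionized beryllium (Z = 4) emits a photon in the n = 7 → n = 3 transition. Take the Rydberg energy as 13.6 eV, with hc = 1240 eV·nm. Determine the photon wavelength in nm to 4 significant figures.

For Z = 4 the level energies scale as Z², so the effective Rydberg energy is 13.6 × 16 = 217.6 eV.
ΔE = 217.6 × (1/3² − 1/7²) = 217.6 × 0.09070 = 19.74 eV.
λ = hc/ΔE = 1240 / 19.74 = 62.83 nm.

62.83 nm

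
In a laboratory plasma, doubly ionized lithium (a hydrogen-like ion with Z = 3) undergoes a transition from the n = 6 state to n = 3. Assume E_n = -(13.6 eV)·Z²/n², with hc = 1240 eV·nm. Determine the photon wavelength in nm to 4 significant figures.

For Z = 3 the level energies scale as Z², so the effective Rydberg energy is 13.6 × 9 = 122.4 eV.
ΔE = 122.4 × (1/3² − 1/6²) = 122.4 × 0.08333 = 10.20 eV.
λ = hc/ΔE = 1240 / 10.20 = 121.6 nm.

121.6 nm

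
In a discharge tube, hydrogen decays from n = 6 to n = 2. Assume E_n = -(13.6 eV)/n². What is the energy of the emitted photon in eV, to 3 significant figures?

E_6 = −13.60/36 = −0.3778 eV and E_2 = −13.60/4 = −3.400 eV.
The photon energy is |E_6 − E_2| = 3.02 eV.

3.02 eV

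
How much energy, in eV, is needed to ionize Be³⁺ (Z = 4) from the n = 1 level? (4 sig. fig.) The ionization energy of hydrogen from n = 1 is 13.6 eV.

217.6 eV

E_n = −13.6 Z²/n² = −217.6/n² eV for Z = 4.
E_1 = −217.6/1 = −217.6 eV, so ionization (to E = 0) requires 217.6 eV.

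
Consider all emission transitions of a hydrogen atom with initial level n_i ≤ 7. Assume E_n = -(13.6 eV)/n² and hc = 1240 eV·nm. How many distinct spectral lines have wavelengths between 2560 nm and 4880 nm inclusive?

3

Enumerate all n_i → n_f pairs with 1 ≤ n_f < n_i ≤ 7 and compute λ = 1240 / [13.6·1·(1/n_f² − 1/n_i²)].
Lines falling in [2560, 4880] nm: 6→4 (2626 nm), 5→4 (4052 nm), 7→5 (4654 nm).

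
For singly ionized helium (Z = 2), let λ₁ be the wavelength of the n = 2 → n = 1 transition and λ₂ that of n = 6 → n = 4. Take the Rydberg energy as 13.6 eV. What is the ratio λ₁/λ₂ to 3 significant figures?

0.0463

λ ∝ 1/ΔE ∝ 1/(1/n_f² − 1/n_i²), and the Z² and hc factors cancel in the ratio.
λ₁/λ₂ = (1/4² − 1/6²)/(1/1² − 1/2²) = 0.03472/0.7500 = 0.0463.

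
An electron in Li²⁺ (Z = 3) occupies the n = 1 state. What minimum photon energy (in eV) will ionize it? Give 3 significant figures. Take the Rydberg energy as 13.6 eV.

122 eV

E_n = −13.6 Z²/n² = −122.4/n² eV for Z = 3.
E_1 = −122.4/1 = −122 eV, so ionization (to E = 0) requires 122 eV.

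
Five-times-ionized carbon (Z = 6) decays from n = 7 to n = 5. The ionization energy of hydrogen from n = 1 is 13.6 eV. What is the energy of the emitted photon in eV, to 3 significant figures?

9.59 eV

The Bohr energies scale as Z², so for Z = 6: E_n = −489.6/n² eV.
E_7 = −489.6/49 = −9.992 eV and E_5 = −489.6/25 = −19.58 eV.
The photon energy is |E_7 − E_5| = 9.59 eV.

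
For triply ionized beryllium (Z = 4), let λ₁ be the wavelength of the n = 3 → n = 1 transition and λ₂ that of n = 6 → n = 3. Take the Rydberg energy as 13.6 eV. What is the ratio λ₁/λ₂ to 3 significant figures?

0.0938

λ ∝ 1/ΔE ∝ 1/(1/n_f² − 1/n_i²), and the Z² and hc factors cancel in the ratio.
λ₁/λ₂ = (1/3² − 1/6²)/(1/1² − 1/3²) = 0.08333/0.8889 = 0.0938.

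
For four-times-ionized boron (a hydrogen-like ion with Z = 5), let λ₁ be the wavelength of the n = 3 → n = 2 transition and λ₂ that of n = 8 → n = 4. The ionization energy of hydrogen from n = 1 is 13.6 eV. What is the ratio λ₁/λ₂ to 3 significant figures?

0.338

λ ∝ 1/ΔE ∝ 1/(1/n_f² − 1/n_i²), and the Z² and hc factors cancel in the ratio.
λ₁/λ₂ = (1/4² − 1/8²)/(1/2² − 1/3²) = 0.04688/0.1389 = 0.338.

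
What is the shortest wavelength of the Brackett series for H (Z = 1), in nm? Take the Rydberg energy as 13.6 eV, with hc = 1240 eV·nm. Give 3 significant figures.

The Brackett series has lower level n_f = 4; the series limit corresponds to n_i → ∞.
ΔE_max = 13.6 × 1 / 4² = 0.8500 eV.
λ_min = 1240 / 0.8500 = 1460 nm.

1460 nm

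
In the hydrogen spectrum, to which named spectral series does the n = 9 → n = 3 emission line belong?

The series is set by the lower level: n_f = 3 is the Paschen series.

Paschen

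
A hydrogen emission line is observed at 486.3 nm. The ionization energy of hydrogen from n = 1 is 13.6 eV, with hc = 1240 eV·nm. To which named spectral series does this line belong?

ΔE = 1240/486.3 = 2.550 eV.
This matches 13.6 × (1/2² − 1/4²), so n_f = 2: the Balmer series.

Balmer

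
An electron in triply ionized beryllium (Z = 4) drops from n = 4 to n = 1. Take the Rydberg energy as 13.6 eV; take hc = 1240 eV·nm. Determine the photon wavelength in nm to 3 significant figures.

For Z = 4 the level energies scale as Z², so the effective Rydberg energy is 13.6 × 16 = 217.6 eV.
ΔE = 217.6 × (1/1² − 1/4²) = 217.6 × 0.9375 = 204.0 eV.
λ = hc/ΔE = 1240 / 204.0 = 6.08 nm.

6.08 nm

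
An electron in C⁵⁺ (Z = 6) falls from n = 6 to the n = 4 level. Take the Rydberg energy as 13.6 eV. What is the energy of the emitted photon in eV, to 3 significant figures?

17.0 eV

The Bohr energies scale as Z², so for Z = 6: E_n = −489.6/n² eV.
E_6 = −489.6/36 = −13.60 eV and E_4 = −489.6/16 = −30.60 eV.
The photon energy is |E_6 − E_4| = 17.0 eV.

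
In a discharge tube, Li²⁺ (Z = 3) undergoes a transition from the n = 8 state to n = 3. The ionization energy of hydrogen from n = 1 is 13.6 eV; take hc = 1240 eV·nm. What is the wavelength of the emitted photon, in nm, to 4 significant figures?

106.1 nm

For Z = 3 the level energies scale as Z², so the effective Rydberg energy is 13.6 × 9 = 122.4 eV.
ΔE = 122.4 × (1/3² − 1/8²) = 122.4 × 0.09549 = 11.69 eV.
λ = hc/ΔE = 1240 / 11.69 = 106.1 nm.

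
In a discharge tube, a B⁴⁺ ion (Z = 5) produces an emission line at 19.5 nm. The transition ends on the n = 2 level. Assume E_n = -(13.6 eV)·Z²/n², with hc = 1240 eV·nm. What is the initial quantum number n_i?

n_i = 4

The photon energy is ΔE = hc/λ = 1240 / 19.5 = 63.59 eV.
With Z = 5, ΔE = 340.0 × (1/n_f² − 1/n_i²), so 1/n_f² − 1/n_i² = 0.1870.
With n_f = 2: 1/n_i² = 1/4 − 0.1870 = 0.06297, so n_i ≈ 3.99.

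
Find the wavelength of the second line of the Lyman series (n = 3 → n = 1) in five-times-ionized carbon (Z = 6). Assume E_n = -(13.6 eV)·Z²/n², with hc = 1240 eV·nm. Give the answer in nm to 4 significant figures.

2.849 nm

The Lyman series terminates on n_f = 1; the second line has n_i = 1+2 = 3.
ΔE = 489.6 × (1/1² − 1/3²) = 435.2 eV.
λ = 1240 / 435.2 = 2.849 nm.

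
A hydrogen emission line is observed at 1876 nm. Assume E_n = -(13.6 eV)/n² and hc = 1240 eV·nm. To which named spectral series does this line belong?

Paschen

ΔE = 1240/1876 = 0.6610 eV.
This matches 13.6 × (1/3² − 1/4²), so n_f = 3: the Paschen series.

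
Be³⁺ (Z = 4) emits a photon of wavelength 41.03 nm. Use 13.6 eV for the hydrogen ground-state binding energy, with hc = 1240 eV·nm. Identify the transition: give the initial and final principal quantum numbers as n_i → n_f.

n_i = 3, n_f = 2

The photon energy is ΔE = hc/λ = 1240 / 41.03 = 30.22 eV.
With Z = 4, ΔE = 217.6 × (1/n_f² − 1/n_i²), so 1/n_f² − 1/n_i² = 0.1389.
Trying n_f = 2 gives 1/n_i² = 0.1111, i.e. n_i ≈ 3; this pair matches.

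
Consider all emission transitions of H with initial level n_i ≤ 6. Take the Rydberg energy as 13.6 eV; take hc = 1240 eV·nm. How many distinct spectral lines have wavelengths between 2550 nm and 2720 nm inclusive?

1

Enumerate all n_i → n_f pairs with 1 ≤ n_f < n_i ≤ 6 and compute λ = 1240 / [13.6·1·(1/n_f² − 1/n_i²)].
Lines falling in [2550, 2720] nm: 6→4 (2626 nm).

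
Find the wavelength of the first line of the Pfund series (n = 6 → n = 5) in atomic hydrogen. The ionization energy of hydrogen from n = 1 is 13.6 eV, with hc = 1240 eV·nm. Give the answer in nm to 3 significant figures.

7460 nm

The Pfund series terminates on n_f = 5; the first line has n_i = 5+1 = 6.
ΔE = 13.60 × (1/5² − 1/6²) = 0.1662 eV.
λ = 1240 / 0.1662 = 7460 nm.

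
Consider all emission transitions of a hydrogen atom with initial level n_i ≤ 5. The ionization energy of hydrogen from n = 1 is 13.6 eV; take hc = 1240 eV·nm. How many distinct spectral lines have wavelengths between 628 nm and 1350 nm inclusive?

2

Enumerate all n_i → n_f pairs with 1 ≤ n_f < n_i ≤ 5 and compute λ = 1240 / [13.6·1·(1/n_f² − 1/n_i²)].
Lines falling in [628, 1350] nm: 3→2 (656.5 nm), 5→3 (1282 nm).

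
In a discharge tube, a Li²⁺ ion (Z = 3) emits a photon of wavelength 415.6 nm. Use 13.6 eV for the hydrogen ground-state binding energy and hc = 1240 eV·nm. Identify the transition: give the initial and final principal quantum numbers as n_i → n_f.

The photon energy is ΔE = hc/λ = 1240 / 415.6 = 2.984 eV.
With Z = 3, ΔE = 122.4 × (1/n_f² − 1/n_i²), so 1/n_f² − 1/n_i² = 0.02438.
Trying n_f = 5 gives 1/n_i² = 0.01562, i.e. n_i ≈ 8; this pair matches.

n_i = 8, n_f = 5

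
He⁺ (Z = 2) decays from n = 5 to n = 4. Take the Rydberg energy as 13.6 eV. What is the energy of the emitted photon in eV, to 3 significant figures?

1.22 eV

The Bohr energies scale as Z², so for Z = 2: E_n = −54.40/n² eV.
E_5 = −54.40/25 = −2.176 eV and E_4 = −54.40/16 = −3.400 eV.
The photon energy is |E_5 − E_4| = 1.22 eV.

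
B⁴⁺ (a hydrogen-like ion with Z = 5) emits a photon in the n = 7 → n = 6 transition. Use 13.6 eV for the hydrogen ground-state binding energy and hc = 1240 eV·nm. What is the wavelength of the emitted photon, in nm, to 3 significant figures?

For Z = 5 the level energies scale as Z², so the effective Rydberg energy is 13.6 × 25 = 340.0 eV.
ΔE = 340.0 × (1/6² − 1/7²) = 340.0 × 0.007370 = 2.506 eV.
λ = hc/ΔE = 1240 / 2.506 = 495 nm.

495 nm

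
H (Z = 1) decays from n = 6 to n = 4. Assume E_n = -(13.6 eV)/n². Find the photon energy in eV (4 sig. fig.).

E_6 = −13.60/36 = −0.3778 eV and E_4 = −13.60/16 = −0.8500 eV.
The photon energy is |E_6 − E_4| = 0.4722 eV.

0.4722 eV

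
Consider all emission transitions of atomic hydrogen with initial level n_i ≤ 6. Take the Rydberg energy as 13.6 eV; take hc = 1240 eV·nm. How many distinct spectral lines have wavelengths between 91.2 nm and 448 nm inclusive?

7

Enumerate all n_i → n_f pairs with 1 ≤ n_f < n_i ≤ 6 and compute λ = 1240 / [13.6·1·(1/n_f² − 1/n_i²)].
Lines falling in [91.2, 448] nm: 6→1 (93.78 nm), 5→1 (94.98 nm), 4→1 (97.25 nm), 3→1 (102.6 nm), 2→1 (121.6 nm), 6→2 (410.3 nm), 5→2 (434.2 nm).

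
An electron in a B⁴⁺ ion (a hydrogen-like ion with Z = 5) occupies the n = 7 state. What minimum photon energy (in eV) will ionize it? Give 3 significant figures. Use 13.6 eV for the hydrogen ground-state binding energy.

6.94 eV

E_n = −13.6 Z²/n² = −340.0/n² eV for Z = 5.
E_7 = −340.0/49 = −6.94 eV, so ionization (to E = 0) requires 6.94 eV.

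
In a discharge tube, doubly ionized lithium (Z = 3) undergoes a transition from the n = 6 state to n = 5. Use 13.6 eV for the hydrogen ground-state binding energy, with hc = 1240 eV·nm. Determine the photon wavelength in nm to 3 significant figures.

829 nm

For Z = 3 the level energies scale as Z², so the effective Rydberg energy is 13.6 × 9 = 122.4 eV.
ΔE = 122.4 × (1/5² − 1/6²) = 122.4 × 0.01222 = 1.496 eV.
λ = hc/ΔE = 1240 / 1.496 = 829 nm.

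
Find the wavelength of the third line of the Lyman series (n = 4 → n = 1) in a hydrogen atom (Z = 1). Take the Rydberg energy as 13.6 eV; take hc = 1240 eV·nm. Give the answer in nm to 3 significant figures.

The Lyman series terminates on n_f = 1; the third line has n_i = 1+3 = 4.
ΔE = 13.60 × (1/1² − 1/4²) = 12.75 eV.
λ = 1240 / 12.75 = 97.3 nm.

97.3 nm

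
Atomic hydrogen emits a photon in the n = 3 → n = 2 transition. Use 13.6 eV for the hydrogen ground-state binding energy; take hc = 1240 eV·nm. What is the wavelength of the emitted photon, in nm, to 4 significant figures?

656.5 nm

ΔE = 13.60 × (1/2² − 1/3²) = 13.60 × 0.1389 = 1.889 eV.
λ = hc/ΔE = 1240 / 1.889 = 656.5 nm.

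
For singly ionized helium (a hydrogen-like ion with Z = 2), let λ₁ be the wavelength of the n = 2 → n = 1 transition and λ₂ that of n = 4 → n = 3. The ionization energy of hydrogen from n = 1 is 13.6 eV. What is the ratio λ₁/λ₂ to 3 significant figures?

0.0648

λ ∝ 1/ΔE ∝ 1/(1/n_f² − 1/n_i²), and the Z² and hc factors cancel in the ratio.
λ₁/λ₂ = (1/3² − 1/4²)/(1/1² − 1/2²) = 0.04861/0.7500 = 0.0648.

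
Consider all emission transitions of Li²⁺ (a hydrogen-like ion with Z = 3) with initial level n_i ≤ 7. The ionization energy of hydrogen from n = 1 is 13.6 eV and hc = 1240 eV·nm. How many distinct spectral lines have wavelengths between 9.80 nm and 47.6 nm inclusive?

Enumerate all n_i → n_f pairs with 1 ≤ n_f < n_i ≤ 7 and compute λ = 1240 / [13.6·9·(1/n_f² − 1/n_i²)].
Lines falling in [9.80, 47.6] nm: 7→1 (10.34 nm), 6→1 (10.42 nm), 5→1 (10.55 nm), 4→1 (10.81 nm), 3→1 (11.40 nm), 2→1 (13.51 nm), 7→2 (44.12 nm), 6→2 (45.59 nm).

8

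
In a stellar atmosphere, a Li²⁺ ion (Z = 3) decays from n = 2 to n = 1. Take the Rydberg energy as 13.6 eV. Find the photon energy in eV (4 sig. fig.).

The Bohr energies scale as Z², so for Z = 3: E_n = −122.4/n² eV.
E_2 = −122.4/4 = −30.60 eV and E_1 = −122.4/1 = −122.4 eV.
The photon energy is |E_2 − E_1| = 91.80 eV.

91.80 eV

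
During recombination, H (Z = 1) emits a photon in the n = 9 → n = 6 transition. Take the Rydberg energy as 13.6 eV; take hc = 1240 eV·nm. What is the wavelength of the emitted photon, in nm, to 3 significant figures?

5910 nm

ΔE = 13.60 × (1/6² − 1/9²) = 13.60 × 0.01543 = 0.2099 eV.
λ = hc/ΔE = 1240 / 0.2099 = 5910 nm.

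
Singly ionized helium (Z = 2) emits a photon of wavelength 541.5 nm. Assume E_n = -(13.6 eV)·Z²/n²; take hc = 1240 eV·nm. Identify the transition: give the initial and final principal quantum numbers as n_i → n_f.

The photon energy is ΔE = hc/λ = 1240 / 541.5 = 2.290 eV.
With Z = 2, ΔE = 54.40 × (1/n_f² − 1/n_i²), so 1/n_f² − 1/n_i² = 0.04209.
Trying n_f = 4 gives 1/n_i² = 0.02041, i.e. n_i ≈ 7; this pair matches.

n_i = 7, n_f = 4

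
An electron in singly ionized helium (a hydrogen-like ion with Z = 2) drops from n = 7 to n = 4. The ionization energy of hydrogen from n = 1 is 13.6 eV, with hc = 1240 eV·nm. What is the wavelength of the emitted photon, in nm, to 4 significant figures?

For Z = 2 the level energies scale as Z², so the effective Rydberg energy is 13.6 × 4 = 54.40 eV.
ΔE = 54.40 × (1/4² − 1/7²) = 54.40 × 0.04209 = 2.290 eV.
λ = hc/ΔE = 1240 / 2.290 = 541.5 nm.

541.5 nm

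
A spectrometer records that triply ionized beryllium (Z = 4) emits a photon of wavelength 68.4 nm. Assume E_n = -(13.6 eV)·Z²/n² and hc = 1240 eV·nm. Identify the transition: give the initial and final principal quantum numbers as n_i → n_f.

The photon energy is ΔE = hc/λ = 1240 / 68.4 = 18.13 eV.
With Z = 4, ΔE = 217.6 × (1/n_f² − 1/n_i²), so 1/n_f² − 1/n_i² = 0.08331.
Trying n_f = 3 gives 1/n_i² = 0.02780, i.e. n_i ≈ 6; this pair matches.

n_i = 6, n_f = 3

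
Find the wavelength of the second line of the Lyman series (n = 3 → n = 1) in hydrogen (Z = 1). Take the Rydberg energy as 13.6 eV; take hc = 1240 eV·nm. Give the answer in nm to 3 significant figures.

103 nm

The Lyman series terminates on n_f = 1; the second line has n_i = 1+2 = 3.
ΔE = 13.60 × (1/1² − 1/3²) = 12.09 eV.
λ = 1240 / 12.09 = 103 nm.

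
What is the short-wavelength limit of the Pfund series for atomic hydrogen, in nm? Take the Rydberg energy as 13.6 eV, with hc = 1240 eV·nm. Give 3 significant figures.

2280 nm

The Pfund series has lower level n_f = 5; the series limit corresponds to n_i → ∞.
ΔE_max = 13.6 × 1 / 5² = 0.5440 eV.
λ_min = 1240 / 0.5440 = 2280 nm.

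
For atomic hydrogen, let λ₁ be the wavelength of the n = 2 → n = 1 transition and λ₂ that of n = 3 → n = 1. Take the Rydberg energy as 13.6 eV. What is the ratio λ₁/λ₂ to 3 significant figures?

λ ∝ 1/ΔE ∝ 1/(1/n_f² − 1/n_i²), and the Z² and hc factors cancel in the ratio.
λ₁/λ₂ = (1/1² − 1/3²)/(1/1² − 1/2²) = 0.8889/0.7500 = 1.19.

1.19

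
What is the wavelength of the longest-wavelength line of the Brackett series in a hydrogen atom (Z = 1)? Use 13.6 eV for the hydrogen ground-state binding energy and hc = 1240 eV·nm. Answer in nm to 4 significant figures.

4052 nm

The Brackett series terminates on n_f = 4; the first line has n_i = 4+1 = 5.
ΔE = 13.60 × (1/4² − 1/5²) = 0.3060 eV.
λ = 1240 / 0.3060 = 4052 nm.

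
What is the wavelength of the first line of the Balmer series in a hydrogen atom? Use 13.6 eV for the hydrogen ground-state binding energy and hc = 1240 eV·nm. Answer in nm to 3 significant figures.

656 nm

The Balmer series terminates on n_f = 2; the first line has n_i = 2+1 = 3.
ΔE = 13.60 × (1/2² − 1/3²) = 1.889 eV.
λ = 1240 / 1.889 = 656 nm.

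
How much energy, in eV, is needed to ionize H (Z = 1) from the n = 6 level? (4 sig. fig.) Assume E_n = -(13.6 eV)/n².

E_6 = −13.60/36 = −0.3778 eV, so ionization (to E = 0) requires 0.3778 eV.

0.3778 eV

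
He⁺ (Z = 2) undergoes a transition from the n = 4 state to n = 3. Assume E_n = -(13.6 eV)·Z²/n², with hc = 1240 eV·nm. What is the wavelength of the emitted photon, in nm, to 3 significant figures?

For Z = 2 the level energies scale as Z², so the effective Rydberg energy is 13.6 × 4 = 54.40 eV.
ΔE = 54.40 × (1/3² − 1/4²) = 54.40 × 0.04861 = 2.644 eV.
λ = hc/ΔE = 1240 / 2.644 = 469 nm.

469 nm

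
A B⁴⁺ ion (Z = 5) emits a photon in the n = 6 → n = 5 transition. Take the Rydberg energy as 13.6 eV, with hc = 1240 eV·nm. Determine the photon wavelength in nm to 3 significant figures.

For Z = 5 the level energies scale as Z², so the effective Rydberg energy is 13.6 × 25 = 340.0 eV.
ΔE = 340.0 × (1/5² − 1/6²) = 340.0 × 0.01222 = 4.156 eV.
λ = hc/ΔE = 1240 / 4.156 = 298 nm.

298 nm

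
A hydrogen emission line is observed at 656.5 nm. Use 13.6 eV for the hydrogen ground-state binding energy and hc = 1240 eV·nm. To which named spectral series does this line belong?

Balmer

ΔE = 1240/656.5 = 1.889 eV.
This matches 13.6 × (1/2² − 1/3²), so n_f = 2: the Balmer series.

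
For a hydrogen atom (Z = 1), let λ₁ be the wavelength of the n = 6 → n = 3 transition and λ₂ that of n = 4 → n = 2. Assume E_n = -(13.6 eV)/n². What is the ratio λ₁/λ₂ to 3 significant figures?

2.25

λ ∝ 1/ΔE ∝ 1/(1/n_f² − 1/n_i²), and the Z² and hc factors cancel in the ratio.
λ₁/λ₂ = (1/2² − 1/4²)/(1/3² − 1/6²) = 0.1875/0.08333 = 2.25.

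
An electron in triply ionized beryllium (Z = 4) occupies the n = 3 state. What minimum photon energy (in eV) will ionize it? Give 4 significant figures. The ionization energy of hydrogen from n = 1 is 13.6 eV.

24.18 eV

E_n = −13.6 Z²/n² = −217.6/n² eV for Z = 4.
E_3 = −217.6/9 = −24.18 eV, so ionization (to E = 0) requires 24.18 eV.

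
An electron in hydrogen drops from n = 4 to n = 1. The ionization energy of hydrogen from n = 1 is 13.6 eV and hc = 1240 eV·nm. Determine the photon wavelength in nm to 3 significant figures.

ΔE = 13.60 × (1/1² − 1/4²) = 13.60 × 0.9375 = 12.75 eV.
λ = hc/ΔE = 1240 / 12.75 = 97.3 nm.

97.3 nm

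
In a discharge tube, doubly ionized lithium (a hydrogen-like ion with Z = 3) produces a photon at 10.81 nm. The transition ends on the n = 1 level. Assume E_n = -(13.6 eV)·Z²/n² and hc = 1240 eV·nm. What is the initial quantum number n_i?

n_i = 4

The photon energy is ΔE = hc/λ = 1240 / 10.81 = 114.7 eV.
With Z = 3, ΔE = 122.4 × (1/n_f² − 1/n_i²), so 1/n_f² − 1/n_i² = 0.9372.
With n_f = 1: 1/n_i² = 1/1 − 0.9372 = 0.06284, so n_i ≈ 3.99.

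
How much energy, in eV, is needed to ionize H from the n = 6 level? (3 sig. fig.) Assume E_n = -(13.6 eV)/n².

0.378 eV

E_6 = −13.60/36 = −0.378 eV, so ionization (to E = 0) requires 0.378 eV.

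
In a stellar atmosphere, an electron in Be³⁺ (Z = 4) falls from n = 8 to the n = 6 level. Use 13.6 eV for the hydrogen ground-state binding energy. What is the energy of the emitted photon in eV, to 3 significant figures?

The Bohr energies scale as Z², so for Z = 4: E_n = −217.6/n² eV.
E_8 = −217.6/64 = −3.400 eV and E_6 = −217.6/36 = −6.044 eV.
The photon energy is |E_8 − E_6| = 2.64 eV.

2.64 eV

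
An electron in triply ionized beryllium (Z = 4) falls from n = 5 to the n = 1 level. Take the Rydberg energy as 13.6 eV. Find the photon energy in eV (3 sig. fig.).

209 eV

The Bohr energies scale as Z², so for Z = 4: E_n = −217.6/n² eV.
E_5 = −217.6/25 = −8.704 eV and E_1 = −217.6/1 = −217.6 eV.
The photon energy is |E_5 − E_1| = 209 eV.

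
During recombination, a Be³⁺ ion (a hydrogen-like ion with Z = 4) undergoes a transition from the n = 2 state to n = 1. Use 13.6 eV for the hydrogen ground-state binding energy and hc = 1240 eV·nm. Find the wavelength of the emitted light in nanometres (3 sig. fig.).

7.60 nm

For Z = 4 the level energies scale as Z², so the effective Rydberg energy is 13.6 × 16 = 217.6 eV.
ΔE = 217.6 × (1/1² − 1/2²) = 217.6 × 0.7500 = 163.2 eV.
λ = hc/ΔE = 1240 / 163.2 = 7.60 nm.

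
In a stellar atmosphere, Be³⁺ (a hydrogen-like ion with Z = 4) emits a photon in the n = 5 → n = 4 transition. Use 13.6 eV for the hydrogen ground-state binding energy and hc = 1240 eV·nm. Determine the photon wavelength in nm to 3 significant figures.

For Z = 4 the level energies scale as Z², so the effective Rydberg energy is 13.6 × 16 = 217.6 eV.
ΔE = 217.6 × (1/4² − 1/5²) = 217.6 × 0.02250 = 4.896 eV.
λ = hc/ΔE = 1240 / 4.896 = 253 nm.

253 nm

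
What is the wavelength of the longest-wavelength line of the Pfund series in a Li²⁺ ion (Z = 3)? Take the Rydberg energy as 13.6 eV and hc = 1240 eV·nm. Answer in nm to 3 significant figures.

829 nm

The Pfund series terminates on n_f = 5; the first line has n_i = 5+1 = 6.
ΔE = 122.4 × (1/5² − 1/6²) = 1.496 eV.
λ = 1240 / 1.496 = 829 nm.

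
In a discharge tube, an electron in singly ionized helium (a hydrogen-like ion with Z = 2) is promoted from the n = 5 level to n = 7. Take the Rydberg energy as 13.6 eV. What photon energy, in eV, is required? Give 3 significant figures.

1.07 eV

The Bohr energies scale as Z², so for Z = 2: E_n = −54.40/n² eV.
E_7 = −54.40/49 = −1.110 eV and E_5 = −54.40/25 = −2.176 eV.
The photon energy is |E_7 − E_5| = 1.07 eV.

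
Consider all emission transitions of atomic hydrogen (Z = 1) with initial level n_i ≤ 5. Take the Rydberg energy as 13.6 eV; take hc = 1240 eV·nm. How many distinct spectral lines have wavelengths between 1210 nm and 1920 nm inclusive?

2

Enumerate all n_i → n_f pairs with 1 ≤ n_f < n_i ≤ 5 and compute λ = 1240 / [13.6·1·(1/n_f² − 1/n_i²)].
Lines falling in [1210, 1920] nm: 5→3 (1282 nm), 4→3 (1876 nm).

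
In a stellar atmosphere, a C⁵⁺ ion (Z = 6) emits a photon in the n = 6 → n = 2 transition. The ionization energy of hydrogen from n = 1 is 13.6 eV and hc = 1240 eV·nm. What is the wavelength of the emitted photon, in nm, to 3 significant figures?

For Z = 6 the level energies scale as Z², so the effective Rydberg energy is 13.6 × 36 = 489.6 eV.
ΔE = 489.6 × (1/2² − 1/6²) = 489.6 × 0.2222 = 108.8 eV.
λ = hc/ΔE = 1240 / 108.8 = 11.4 nm.

11.4 nm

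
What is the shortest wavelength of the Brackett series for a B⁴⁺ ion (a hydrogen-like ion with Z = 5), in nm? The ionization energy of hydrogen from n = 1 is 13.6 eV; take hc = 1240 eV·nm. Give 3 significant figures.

The Brackett series has lower level n_f = 4; the series limit corresponds to n_i → ∞.
ΔE_max = 13.6 × 25 / 4² = 21.25 eV.
λ_min = 1240 / 21.25 = 58.4 nm.

58.4 nm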